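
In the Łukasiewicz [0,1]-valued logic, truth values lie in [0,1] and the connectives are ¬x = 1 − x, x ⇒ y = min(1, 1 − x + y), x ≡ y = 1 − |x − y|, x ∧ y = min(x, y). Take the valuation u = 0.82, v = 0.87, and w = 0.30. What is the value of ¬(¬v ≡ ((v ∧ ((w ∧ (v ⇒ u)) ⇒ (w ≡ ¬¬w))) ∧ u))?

¬v = 1 − 0.87 = 0.13
v ⇒ u = min(1, 1 − 0.87 + 0.82) = min(1, 0.95) = 0.95
w ∧ (v ⇒ u) = min(0.30, 0.95) = 0.30
¬w = 1 − 0.30 = 0.70
¬¬w = 1 − 0.70 = 0.30
w ≡ ¬¬w = 1 − |0.30 − 0.30| = 1 − 0.00 = 1.00
(w ∧ (v ⇒ u)) ⇒ (w ≡ ¬¬w) = min(1, 1 − 0.30 + 1.00) = min(1, 1.70) = 1.00
v ∧ ((w ∧ (v ⇒ u)) ⇒ (w ≡ ¬¬w)) = min(0.87, 1.00) = 0.87
(v ∧ ((w ∧ (v ⇒ u)) ⇒ (w ≡ ¬¬w))) ∧ u = min(0.87, 0.82) = 0.82
¬v ≡ ((v ∧ ((w ∧ (v ⇒ u)) ⇒ (w ≡ ¬¬w))) ∧ u) = 1 − |0.13 − 0.82| = 1 − 0.69 = 0.31
¬(¬v ≡ ((v ∧ ((w ∧ (v ⇒ u)) ⇒ (w ≡ ¬¬w))) ∧ u)) = 1 − 0.31 = 0.69

0.69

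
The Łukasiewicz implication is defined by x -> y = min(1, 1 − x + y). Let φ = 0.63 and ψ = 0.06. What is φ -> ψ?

φ -> ψ = min(1, 1 − 0.63 + 0.06) = min(1, 0.43) = 0.43
For comparison, the Gödel implication (1 if x ≤ y else y) would give 0.06.

0.43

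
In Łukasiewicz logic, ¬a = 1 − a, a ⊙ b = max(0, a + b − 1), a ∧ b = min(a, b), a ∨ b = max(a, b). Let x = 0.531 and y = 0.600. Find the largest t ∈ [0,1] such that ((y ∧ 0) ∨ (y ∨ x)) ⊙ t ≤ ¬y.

0.800

y ∧ 0 = min(0.600, 0.000) = 0.000
y ∨ x = max(0.600, 0.531) = 0.600
(y ∧ 0) ∨ (y ∨ x) = max(0.000, 0.600) = 0.600
So the left factor is (y ∧ 0) ∨ (y ∨ x) = 0.600.
¬y = 1 − 0.600 = 0.400
So the right-hand bound is ¬y = 0.400.
The residuum of the Łukasiewicz t-norm gives the supremum: min(1, 1 − 0.600 + 0.400).
1 − 0.600 + 0.400 = 0.800, so t = min(1, 0.800) = 0.800.
Check: 0.600 ⊙ 0.800 = max(0, 0.400) = 0.400 ≤ 0.400.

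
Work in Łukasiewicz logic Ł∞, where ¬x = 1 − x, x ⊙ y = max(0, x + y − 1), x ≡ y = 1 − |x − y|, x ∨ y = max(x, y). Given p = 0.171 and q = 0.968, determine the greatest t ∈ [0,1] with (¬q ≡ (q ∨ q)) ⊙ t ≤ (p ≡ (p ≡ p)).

1.000

¬q = 1 − 0.968 = 0.032
q ∨ q = max(0.968, 0.968) = 0.968
¬q ≡ (q ∨ q) = 1 − |0.032 − 0.968| = 1 − 0.936 = 0.064
So the left factor is ¬q ≡ (q ∨ q) = 0.064.
p ≡ p = 1 − |0.171 − 0.171| = 1 − 0.000 = 1.000
p ≡ (p ≡ p) = 1 − |0.171 − 1.000| = 1 − 0.829 = 0.171
So the right-hand bound is p ≡ (p ≡ p) = 0.171.
The residuum of the Łukasiewicz t-norm gives the supremum: min(1, 1 − 0.064 + 0.171).
1 − 0.064 + 0.171 = 1.107, so t = min(1, 1.107) = 1.000.
Check: 0.064 ⊙ 1.000 = max(0, 0.064) = 0.064 ≤ 0.171.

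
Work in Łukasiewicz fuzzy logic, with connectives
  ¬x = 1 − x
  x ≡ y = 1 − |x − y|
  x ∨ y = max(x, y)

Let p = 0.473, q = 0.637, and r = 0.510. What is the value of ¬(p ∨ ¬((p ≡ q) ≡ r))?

0.527

p ≡ q = 1 − |0.473 − 0.637| = 1 − 0.164 = 0.836
(p ≡ q) ≡ r = 1 − |0.836 − 0.510| = 1 − 0.326 = 0.674
¬((p ≡ q) ≡ r) = 1 − 0.674 = 0.326
p ∨ ¬((p ≡ q) ≡ r) = max(0.473, 0.326) = 0.473
¬(p ∨ ¬((p ≡ q) ≡ r)) = 1 − 0.473 = 0.527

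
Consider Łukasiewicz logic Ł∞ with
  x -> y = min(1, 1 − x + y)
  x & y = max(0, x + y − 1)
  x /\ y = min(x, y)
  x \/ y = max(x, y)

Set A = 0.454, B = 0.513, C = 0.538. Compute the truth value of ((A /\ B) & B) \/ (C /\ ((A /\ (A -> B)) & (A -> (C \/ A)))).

A /\ B = min(0.454, 0.513) = 0.454
(A /\ B) & B = max(0, 0.454 + 0.513 − 1) = max(0, -0.033) = 0.000
A -> B = min(1, 1 − 0.454 + 0.513) = min(1, 1.059) = 1.000
A /\ (A -> B) = min(0.454, 1.000) = 0.454
C \/ A = max(0.538, 0.454) = 0.538
A -> (C \/ A) = min(1, 1 − 0.454 + 0.538) = min(1, 1.084) = 1.000
(A /\ (A -> B)) & (A -> (C \/ A)) = max(0, 0.454 + 1.000 − 1) = max(0, 0.454) = 0.454
C /\ ((A /\ (A -> B)) & (A -> (C \/ A))) = min(0.538, 0.454) = 0.454
((A /\ B) & B) \/ (C /\ ((A /\ (A -> B)) & (A -> (C \/ A)))) = max(0.000, 0.454) = 0.454

0.454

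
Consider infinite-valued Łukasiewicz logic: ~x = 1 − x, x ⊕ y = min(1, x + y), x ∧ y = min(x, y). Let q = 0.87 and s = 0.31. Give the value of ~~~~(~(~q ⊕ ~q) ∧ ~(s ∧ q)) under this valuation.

~q = 1 − 0.87 = 0.13
~q ⊕ ~q = min(1, 0.13 + 0.13) = min(1, 0.26) = 0.26
~(~q ⊕ ~q) = 1 − 0.26 = 0.74
s ∧ q = min(0.31, 0.87) = 0.31
~(s ∧ q) = 1 − 0.31 = 0.69
~(~q ⊕ ~q) ∧ ~(s ∧ q) = min(0.74, 0.69) = 0.69
~(~(~q ⊕ ~q) ∧ ~(s ∧ q)) = 1 − 0.69 = 0.31
~~(~(~q ⊕ ~q) ∧ ~(s ∧ q)) = 1 − 0.31 = 0.69
~~~(~(~q ⊕ ~q) ∧ ~(s ∧ q)) = 1 − 0.69 = 0.31
~~~~(~(~q ⊕ ~q) ∧ ~(s ∧ q)) = 1 − 0.31 = 0.69

0.69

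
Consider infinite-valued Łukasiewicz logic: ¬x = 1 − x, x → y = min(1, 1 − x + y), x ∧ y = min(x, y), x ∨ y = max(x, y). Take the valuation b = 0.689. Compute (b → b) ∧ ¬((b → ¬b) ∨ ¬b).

0.378

b → b = min(1, 1 − 0.689 + 0.689) = min(1, 1.000) = 1.000
¬b = 1 − 0.689 = 0.311
b → ¬b = min(1, 1 − 0.689 + 0.311) = min(1, 0.622) = 0.622
(b → ¬b) ∨ ¬b = max(0.622, 0.311) = 0.622
¬((b → ¬b) ∨ ¬b) = 1 − 0.622 = 0.378
(b → b) ∧ ¬((b → ¬b) ∨ ¬b) = min(1.000, 0.378) = 0.378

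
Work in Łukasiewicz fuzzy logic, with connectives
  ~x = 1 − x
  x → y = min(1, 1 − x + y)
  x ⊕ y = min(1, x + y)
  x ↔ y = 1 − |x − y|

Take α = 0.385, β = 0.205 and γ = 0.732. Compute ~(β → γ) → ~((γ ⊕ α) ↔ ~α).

β → γ = min(1, 1 − 0.205 + 0.732) = min(1, 1.527) = 1.000
~(β → γ) = 1 − 1.000 = 0.000
γ ⊕ α = min(1, 0.732 + 0.385) = min(1, 1.117) = 1.000
~α = 1 − 0.385 = 0.615
(γ ⊕ α) ↔ ~α = 1 − |1.000 − 0.615| = 1 − 0.385 = 0.615
~((γ ⊕ α) ↔ ~α) = 1 − 0.615 = 0.385
~(β → γ) → ~((γ ⊕ α) ↔ ~α) = min(1, 1 − 0.000 + 0.385) = min(1, 1.385) = 1.000

1.000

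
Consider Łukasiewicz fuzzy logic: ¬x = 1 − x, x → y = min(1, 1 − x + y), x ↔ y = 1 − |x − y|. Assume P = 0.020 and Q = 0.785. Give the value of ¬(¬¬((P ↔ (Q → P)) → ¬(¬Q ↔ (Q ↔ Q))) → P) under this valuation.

0.980

Q → P = min(1, 1 − 0.785 + 0.020) = min(1, 0.235) = 0.235
P ↔ (Q → P) = 1 − |0.020 − 0.235| = 1 − 0.215 = 0.785
¬Q = 1 − 0.785 = 0.215
Q ↔ Q = 1 − |0.785 − 0.785| = 1 − 0.000 = 1.000
¬Q ↔ (Q ↔ Q) = 1 − |0.215 − 1.000| = 1 − 0.785 = 0.215
¬(¬Q ↔ (Q ↔ Q)) = 1 − 0.215 = 0.785
(P ↔ (Q → P)) → ¬(¬Q ↔ (Q ↔ Q)) = min(1, 1 − 0.785 + 0.785) = min(1, 1.000) = 1.000
¬((P ↔ (Q → P)) → ¬(¬Q ↔ (Q ↔ Q))) = 1 − 1.000 = 0.000
¬¬((P ↔ (Q → P)) → ¬(¬Q ↔ (Q ↔ Q))) = 1 − 0.000 = 1.000
¬¬((P ↔ (Q → P)) → ¬(¬Q ↔ (Q ↔ Q))) → P = min(1, 1 − 1.000 + 0.020) = min(1, 0.020) = 0.020
¬(¬¬((P ↔ (Q → P)) → ¬(¬Q ↔ (Q ↔ Q))) → P) = 1 − 0.020 = 0.980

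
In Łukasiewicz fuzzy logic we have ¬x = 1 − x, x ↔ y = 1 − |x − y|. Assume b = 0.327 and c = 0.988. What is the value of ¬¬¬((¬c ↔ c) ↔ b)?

0.303

¬c = 1 − 0.988 = 0.012
¬c ↔ c = 1 − |0.012 − 0.988| = 1 − 0.976 = 0.024
(¬c ↔ c) ↔ b = 1 − |0.024 − 0.327| = 1 − 0.303 = 0.697
¬((¬c ↔ c) ↔ b) = 1 − 0.697 = 0.303
¬¬((¬c ↔ c) ↔ b) = 1 − 0.303 = 0.697
¬¬¬((¬c ↔ c) ↔ b) = 1 − 0.697 = 0.303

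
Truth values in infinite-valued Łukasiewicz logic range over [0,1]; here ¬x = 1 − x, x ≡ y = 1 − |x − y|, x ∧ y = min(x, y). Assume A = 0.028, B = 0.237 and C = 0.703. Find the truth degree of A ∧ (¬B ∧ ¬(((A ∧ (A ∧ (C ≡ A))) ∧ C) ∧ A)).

0.028

¬B = 1 − 0.237 = 0.763
C ≡ A = 1 − |0.703 − 0.028| = 1 − 0.675 = 0.325
A ∧ (C ≡ A) = min(0.028, 0.325) = 0.028
A ∧ (A ∧ (C ≡ A)) = min(0.028, 0.028) = 0.028
(A ∧ (A ∧ (C ≡ A))) ∧ C = min(0.028, 0.703) = 0.028
((A ∧ (A ∧ (C ≡ A))) ∧ C) ∧ A = min(0.028, 0.028) = 0.028
¬(((A ∧ (A ∧ (C ≡ A))) ∧ C) ∧ A) = 1 − 0.028 = 0.972
¬B ∧ ¬(((A ∧ (A ∧ (C ≡ A))) ∧ C) ∧ A) = min(0.763, 0.972) = 0.763
A ∧ (¬B ∧ ¬(((A ∧ (A ∧ (C ≡ A))) ∧ C) ∧ A)) = min(0.028, 0.763) = 0.028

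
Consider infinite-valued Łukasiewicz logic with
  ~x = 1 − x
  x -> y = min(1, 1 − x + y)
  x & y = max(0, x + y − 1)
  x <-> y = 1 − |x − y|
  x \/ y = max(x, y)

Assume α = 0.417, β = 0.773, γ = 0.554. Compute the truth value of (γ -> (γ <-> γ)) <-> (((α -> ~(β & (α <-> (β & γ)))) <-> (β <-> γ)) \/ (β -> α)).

0.881

γ <-> γ = 1 − |0.554 − 0.554| = 1 − 0.000 = 1.000
γ -> (γ <-> γ) = min(1, 1 − 0.554 + 1.000) = min(1, 1.446) = 1.000
β & γ = max(0, 0.773 + 0.554 − 1) = max(0, 0.327) = 0.327
α <-> (β & γ) = 1 − |0.417 − 0.327| = 1 − 0.090 = 0.910
β & (α <-> (β & γ)) = max(0, 0.773 + 0.910 − 1) = max(0, 0.683) = 0.683
~(β & (α <-> (β & γ))) = 1 − 0.683 = 0.317
α -> ~(β & (α <-> (β & γ))) = min(1, 1 − 0.417 + 0.317) = min(1, 0.900) = 0.900
β <-> γ = 1 − |0.773 − 0.554| = 1 − 0.219 = 0.781
(α -> ~(β & (α <-> (β & γ)))) <-> (β <-> γ) = 1 − |0.900 − 0.781| = 1 − 0.119 = 0.881
β -> α = min(1, 1 − 0.773 + 0.417) = min(1, 0.644) = 0.644
((α -> ~(β & (α <-> (β & γ)))) <-> (β <-> γ)) \/ (β -> α) = max(0.881, 0.644) = 0.881
(γ -> (γ <-> γ)) <-> (((α -> ~(β & (α <-> (β & γ)))) <-> (β <-> γ)) \/ (β -> α)) = 1 − |1.000 − 0.881| = 1 − 0.119 = 0.881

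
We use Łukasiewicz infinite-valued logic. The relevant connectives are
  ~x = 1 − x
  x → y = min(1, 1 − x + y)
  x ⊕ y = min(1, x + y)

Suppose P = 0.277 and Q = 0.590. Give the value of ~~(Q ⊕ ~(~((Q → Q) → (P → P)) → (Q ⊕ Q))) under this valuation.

Q → Q = min(1, 1 − 0.590 + 0.590) = min(1, 1.000) = 1.000
P → P = min(1, 1 − 0.277 + 0.277) = min(1, 1.000) = 1.000
(Q → Q) → (P → P) = min(1, 1 − 1.000 + 1.000) = min(1, 1.000) = 1.000
~((Q → Q) → (P → P)) = 1 − 1.000 = 0.000
Q ⊕ Q = min(1, 0.590 + 0.590) = min(1, 1.180) = 1.000
~((Q → Q) → (P → P)) → (Q ⊕ Q) = min(1, 1 − 0.000 + 1.000) = min(1, 2.000) = 1.000
~(~((Q → Q) → (P → P)) → (Q ⊕ Q)) = 1 − 1.000 = 0.000
Q ⊕ ~(~((Q → Q) → (P → P)) → (Q ⊕ Q)) = min(1, 0.590 + 0.000) = min(1, 0.590) = 0.590
~(Q ⊕ ~(~((Q → Q) → (P → P)) → (Q ⊕ Q))) = 1 − 0.590 = 0.410
~~(Q ⊕ ~(~((Q → Q) → (P → P)) → (Q ⊕ Q))) = 1 − 0.410 = 0.590

0.590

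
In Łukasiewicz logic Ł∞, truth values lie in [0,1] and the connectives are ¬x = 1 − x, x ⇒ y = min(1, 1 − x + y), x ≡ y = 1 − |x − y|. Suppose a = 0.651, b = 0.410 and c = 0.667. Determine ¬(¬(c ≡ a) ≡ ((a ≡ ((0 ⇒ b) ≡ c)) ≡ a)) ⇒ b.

c ≡ a = 1 − |0.667 − 0.651| = 1 − 0.016 = 0.984
¬(c ≡ a) = 1 − 0.984 = 0.016
0 ⇒ b = min(1, 1 − 0.000 + 0.410) = min(1, 1.410) = 1.000
(0 ⇒ b) ≡ c = 1 − |1.000 − 0.667| = 1 − 0.333 = 0.667
a ≡ ((0 ⇒ b) ≡ c) = 1 − |0.651 − 0.667| = 1 − 0.016 = 0.984
(a ≡ ((0 ⇒ b) ≡ c)) ≡ a = 1 − |0.984 − 0.651| = 1 − 0.333 = 0.667
¬(c ≡ a) ≡ ((a ≡ ((0 ⇒ b) ≡ c)) ≡ a) = 1 − |0.016 − 0.667| = 1 − 0.651 = 0.349
¬(¬(c ≡ a) ≡ ((a ≡ ((0 ⇒ b) ≡ c)) ≡ a)) = 1 − 0.349 = 0.651
¬(¬(c ≡ a) ≡ ((a ≡ ((0 ⇒ b) ≡ c)) ≡ a)) ⇒ b = min(1, 1 − 0.651 + 0.410) = min(1, 0.759) = 0.759

0.759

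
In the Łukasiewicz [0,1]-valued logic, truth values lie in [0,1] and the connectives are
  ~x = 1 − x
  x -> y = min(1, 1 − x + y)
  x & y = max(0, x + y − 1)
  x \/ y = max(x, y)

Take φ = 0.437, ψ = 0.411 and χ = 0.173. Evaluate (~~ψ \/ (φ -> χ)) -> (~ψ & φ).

~ψ = 1 − 0.411 = 0.589
~~ψ = 1 − 0.589 = 0.411
φ -> χ = min(1, 1 − 0.437 + 0.173) = min(1, 0.736) = 0.736
~~ψ \/ (φ -> χ) = max(0.411, 0.736) = 0.736
~ψ & φ = max(0, 0.589 + 0.437 − 1) = max(0, 0.026) = 0.026
(~~ψ \/ (φ -> χ)) -> (~ψ & φ) = min(1, 1 − 0.736 + 0.026) = min(1, 0.290) = 0.290

0.290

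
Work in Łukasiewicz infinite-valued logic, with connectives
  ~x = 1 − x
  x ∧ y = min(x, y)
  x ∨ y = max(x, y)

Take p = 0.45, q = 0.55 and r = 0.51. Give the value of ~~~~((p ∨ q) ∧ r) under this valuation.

p ∨ q = max(0.45, 0.55) = 0.55
(p ∨ q) ∧ r = min(0.55, 0.51) = 0.51
~((p ∨ q) ∧ r) = 1 − 0.51 = 0.49
~~((p ∨ q) ∧ r) = 1 − 0.49 = 0.51
~~~((p ∨ q) ∧ r) = 1 − 0.51 = 0.49
~~~~((p ∨ q) ∧ r) = 1 − 0.49 = 0.51

0.51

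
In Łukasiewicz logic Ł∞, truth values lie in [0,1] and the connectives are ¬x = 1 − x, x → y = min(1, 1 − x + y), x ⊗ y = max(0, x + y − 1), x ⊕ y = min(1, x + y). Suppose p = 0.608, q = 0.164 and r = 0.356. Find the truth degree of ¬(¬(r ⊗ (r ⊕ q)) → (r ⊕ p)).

r ⊕ q = min(1, 0.356 + 0.164) = min(1, 0.520) = 0.520
r ⊗ (r ⊕ q) = max(0, 0.356 + 0.520 − 1) = max(0, -0.124) = 0.000
¬(r ⊗ (r ⊕ q)) = 1 − 0.000 = 1.000
r ⊕ p = min(1, 0.356 + 0.608) = min(1, 0.964) = 0.964
¬(r ⊗ (r ⊕ q)) → (r ⊕ p) = min(1, 1 − 1.000 + 0.964) = min(1, 0.964) = 0.964
¬(¬(r ⊗ (r ⊕ q)) → (r ⊕ p)) = 1 − 0.964 = 0.036

0.036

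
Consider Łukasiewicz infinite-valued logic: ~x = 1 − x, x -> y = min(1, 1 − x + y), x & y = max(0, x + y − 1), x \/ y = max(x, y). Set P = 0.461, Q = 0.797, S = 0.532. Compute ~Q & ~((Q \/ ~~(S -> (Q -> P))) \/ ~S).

~Q = 1 − 0.797 = 0.203
Q -> P = min(1, 1 − 0.797 + 0.461) = min(1, 0.664) = 0.664
S -> (Q -> P) = min(1, 1 − 0.532 + 0.664) = min(1, 1.132) = 1.000
~(S -> (Q -> P)) = 1 − 1.000 = 0.000
~~(S -> (Q -> P)) = 1 − 0.000 = 1.000
Q \/ ~~(S -> (Q -> P)) = max(0.797, 1.000) = 1.000
~S = 1 − 0.532 = 0.468
(Q \/ ~~(S -> (Q -> P))) \/ ~S = max(1.000, 0.468) = 1.000
~((Q \/ ~~(S -> (Q -> P))) \/ ~S) = 1 − 1.000 = 0.000
~Q & ~((Q \/ ~~(S -> (Q -> P))) \/ ~S) = max(0, 0.203 + 0.000 − 1) = max(0, -0.797) = 0.000

0.000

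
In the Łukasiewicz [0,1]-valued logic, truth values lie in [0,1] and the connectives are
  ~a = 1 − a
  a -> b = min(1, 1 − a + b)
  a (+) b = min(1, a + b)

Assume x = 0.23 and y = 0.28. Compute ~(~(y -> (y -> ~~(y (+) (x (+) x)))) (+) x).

x (+) x = min(1, 0.23 + 0.23) = min(1, 0.46) = 0.46
y (+) (x (+) x) = min(1, 0.28 + 0.46) = min(1, 0.74) = 0.74
~(y (+) (x (+) x)) = 1 − 0.74 = 0.26
~~(y (+) (x (+) x)) = 1 − 0.26 = 0.74
y -> ~~(y (+) (x (+) x)) = min(1, 1 − 0.28 + 0.74) = min(1, 1.46) = 1.00
y -> (y -> ~~(y (+) (x (+) x))) = min(1, 1 − 0.28 + 1.00) = min(1, 1.72) = 1.00
~(y -> (y -> ~~(y (+) (x (+) x)))) = 1 − 1.00 = 0.00
~(y -> (y -> ~~(y (+) (x (+) x)))) (+) x = min(1, 0.00 + 0.23) = min(1, 0.23) = 0.23
~(~(y -> (y -> ~~(y (+) (x (+) x)))) (+) x) = 1 − 0.23 = 0.77

0.77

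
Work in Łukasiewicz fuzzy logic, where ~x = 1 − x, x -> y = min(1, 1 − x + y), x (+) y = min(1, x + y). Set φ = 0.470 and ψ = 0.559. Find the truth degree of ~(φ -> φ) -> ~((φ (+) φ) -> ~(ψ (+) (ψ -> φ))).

φ -> φ = min(1, 1 − 0.470 + 0.470) = min(1, 1.000) = 1.000
~(φ -> φ) = 1 − 1.000 = 0.000
φ (+) φ = min(1, 0.470 + 0.470) = min(1, 0.940) = 0.940
ψ -> φ = min(1, 1 − 0.559 + 0.470) = min(1, 0.911) = 0.911
ψ (+) (ψ -> φ) = min(1, 0.559 + 0.911) = min(1, 1.470) = 1.000
~(ψ (+) (ψ -> φ)) = 1 − 1.000 = 0.000
(φ (+) φ) -> ~(ψ (+) (ψ -> φ)) = min(1, 1 − 0.940 + 0.000) = min(1, 0.060) = 0.060
~((φ (+) φ) -> ~(ψ (+) (ψ -> φ))) = 1 − 0.060 = 0.940
~(φ -> φ) -> ~((φ (+) φ) -> ~(ψ (+) (ψ -> φ))) = min(1, 1 − 0.000 + 0.940) = min(1, 1.940) = 1.000

1.000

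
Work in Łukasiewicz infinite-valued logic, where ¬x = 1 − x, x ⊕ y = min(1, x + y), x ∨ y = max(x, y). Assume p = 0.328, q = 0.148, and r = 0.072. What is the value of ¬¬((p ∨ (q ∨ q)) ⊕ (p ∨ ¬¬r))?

q ∨ q = max(0.148, 0.148) = 0.148
p ∨ (q ∨ q) = max(0.328, 0.148) = 0.328
¬r = 1 − 0.072 = 0.928
¬¬r = 1 − 0.928 = 0.072
p ∨ ¬¬r = max(0.328, 0.072) = 0.328
(p ∨ (q ∨ q)) ⊕ (p ∨ ¬¬r) = min(1, 0.328 + 0.328) = min(1, 0.656) = 0.656
¬((p ∨ (q ∨ q)) ⊕ (p ∨ ¬¬r)) = 1 − 0.656 = 0.344
¬¬((p ∨ (q ∨ q)) ⊕ (p ∨ ¬¬r)) = 1 − 0.344 = 0.656

0.656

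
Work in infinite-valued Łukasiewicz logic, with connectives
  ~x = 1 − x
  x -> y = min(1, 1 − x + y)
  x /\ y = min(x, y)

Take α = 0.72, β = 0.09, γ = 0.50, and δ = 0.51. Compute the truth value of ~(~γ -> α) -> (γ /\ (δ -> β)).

1.00

~γ = 1 − 0.50 = 0.50
~γ -> α = min(1, 1 − 0.50 + 0.72) = min(1, 1.22) = 1.00
~(~γ -> α) = 1 − 1.00 = 0.00
δ -> β = min(1, 1 − 0.51 + 0.09) = min(1, 0.58) = 0.58
γ /\ (δ -> β) = min(0.50, 0.58) = 0.50
~(~γ -> α) -> (γ /\ (δ -> β)) = min(1, 1 − 0.00 + 0.50) = min(1, 1.50) = 1.00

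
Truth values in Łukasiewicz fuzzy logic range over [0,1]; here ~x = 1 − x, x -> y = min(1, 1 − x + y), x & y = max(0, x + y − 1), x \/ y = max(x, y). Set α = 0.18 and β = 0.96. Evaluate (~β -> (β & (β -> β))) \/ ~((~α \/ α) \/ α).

1.00

~β = 1 − 0.96 = 0.04
β -> β = min(1, 1 − 0.96 + 0.96) = min(1, 1.00) = 1.00
β & (β -> β) = max(0, 0.96 + 1.00 − 1) = max(0, 0.96) = 0.96
~β -> (β & (β -> β)) = min(1, 1 − 0.04 + 0.96) = min(1, 1.92) = 1.00
~α = 1 − 0.18 = 0.82
~α \/ α = max(0.82, 0.18) = 0.82
(~α \/ α) \/ α = max(0.82, 0.18) = 0.82
~((~α \/ α) \/ α) = 1 − 0.82 = 0.18
(~β -> (β & (β -> β))) \/ ~((~α \/ α) \/ α) = max(1.00, 0.18) = 1.00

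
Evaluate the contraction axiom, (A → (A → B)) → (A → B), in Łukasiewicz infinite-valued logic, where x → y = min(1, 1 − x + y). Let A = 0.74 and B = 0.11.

A → B = min(1, 1 − 0.74 + 0.11) = min(1, 0.37) = 0.37
A → (A → B) = min(1, 1 − 0.74 + 0.37) = min(1, 0.63) = 0.63
(A → (A → B)) → (A → B) = min(1, 1 − 0.63 + 0.37) = min(1, 0.74) = 0.74
(The value 0.74 < 1 shows this instance is not satisfied; fails in Ł∞ (the t-norm is not idempotent).)

0.74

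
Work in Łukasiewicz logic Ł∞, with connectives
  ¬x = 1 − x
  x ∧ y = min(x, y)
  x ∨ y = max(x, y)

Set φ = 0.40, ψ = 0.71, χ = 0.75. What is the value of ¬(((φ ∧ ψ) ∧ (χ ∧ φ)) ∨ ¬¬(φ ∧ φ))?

φ ∧ ψ = min(0.40, 0.71) = 0.40
χ ∧ φ = min(0.75, 0.40) = 0.40
(φ ∧ ψ) ∧ (χ ∧ φ) = min(0.40, 0.40) = 0.40
φ ∧ φ = min(0.40, 0.40) = 0.40
¬(φ ∧ φ) = 1 − 0.40 = 0.60
¬¬(φ ∧ φ) = 1 − 0.60 = 0.40
((φ ∧ ψ) ∧ (χ ∧ φ)) ∨ ¬¬(φ ∧ φ) = max(0.40, 0.40) = 0.40
¬(((φ ∧ ψ) ∧ (χ ∧ φ)) ∨ ¬¬(φ ∧ φ)) = 1 − 0.40 = 0.60

0.60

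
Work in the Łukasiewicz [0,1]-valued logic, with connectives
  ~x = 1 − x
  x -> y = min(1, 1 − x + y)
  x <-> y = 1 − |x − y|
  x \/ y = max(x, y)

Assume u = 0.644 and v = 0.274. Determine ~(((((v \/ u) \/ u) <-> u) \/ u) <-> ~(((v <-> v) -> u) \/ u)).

0.644

v \/ u = max(0.274, 0.644) = 0.644
(v \/ u) \/ u = max(0.644, 0.644) = 0.644
((v \/ u) \/ u) <-> u = 1 − |0.644 − 0.644| = 1 − 0.000 = 1.000
(((v \/ u) \/ u) <-> u) \/ u = max(1.000, 0.644) = 1.000
v <-> v = 1 − |0.274 − 0.274| = 1 − 0.000 = 1.000
(v <-> v) -> u = min(1, 1 − 1.000 + 0.644) = min(1, 0.644) = 0.644
((v <-> v) -> u) \/ u = max(0.644, 0.644) = 0.644
~(((v <-> v) -> u) \/ u) = 1 − 0.644 = 0.356
((((v \/ u) \/ u) <-> u) \/ u) <-> ~(((v <-> v) -> u) \/ u) = 1 − |1.000 − 0.356| = 1 − 0.644 = 0.356
~(((((v \/ u) \/ u) <-> u) \/ u) <-> ~(((v <-> v) -> u) \/ u)) = 1 − 0.356 = 0.644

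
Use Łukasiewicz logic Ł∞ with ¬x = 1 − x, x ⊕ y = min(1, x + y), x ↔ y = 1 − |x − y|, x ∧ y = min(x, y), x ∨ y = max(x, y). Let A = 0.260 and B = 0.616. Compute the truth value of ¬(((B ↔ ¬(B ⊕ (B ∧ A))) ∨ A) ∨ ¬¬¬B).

B ∧ A = min(0.616, 0.260) = 0.260
B ⊕ (B ∧ A) = min(1, 0.616 + 0.260) = min(1, 0.876) = 0.876
¬(B ⊕ (B ∧ A)) = 1 − 0.876 = 0.124
B ↔ ¬(B ⊕ (B ∧ A)) = 1 − |0.616 − 0.124| = 1 − 0.492 = 0.508
(B ↔ ¬(B ⊕ (B ∧ A))) ∨ A = max(0.508, 0.260) = 0.508
¬B = 1 − 0.616 = 0.384
¬¬B = 1 − 0.384 = 0.616
¬¬¬B = 1 − 0.616 = 0.384
((B ↔ ¬(B ⊕ (B ∧ A))) ∨ A) ∨ ¬¬¬B = max(0.508, 0.384) = 0.508
¬(((B ↔ ¬(B ⊕ (B ∧ A))) ∨ A) ∨ ¬¬¬B) = 1 − 0.508 = 0.492

0.492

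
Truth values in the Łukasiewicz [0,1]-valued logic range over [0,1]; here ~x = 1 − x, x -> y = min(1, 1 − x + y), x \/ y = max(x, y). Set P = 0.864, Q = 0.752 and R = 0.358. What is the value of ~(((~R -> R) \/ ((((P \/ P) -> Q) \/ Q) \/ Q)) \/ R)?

~R = 1 − 0.358 = 0.642
~R -> R = min(1, 1 − 0.642 + 0.358) = min(1, 0.716) = 0.716
P \/ P = max(0.864, 0.864) = 0.864
(P \/ P) -> Q = min(1, 1 − 0.864 + 0.752) = min(1, 0.888) = 0.888
((P \/ P) -> Q) \/ Q = max(0.888, 0.752) = 0.888
(((P \/ P) -> Q) \/ Q) \/ Q = max(0.888, 0.752) = 0.888
(~R -> R) \/ ((((P \/ P) -> Q) \/ Q) \/ Q) = max(0.716, 0.888) = 0.888
((~R -> R) \/ ((((P \/ P) -> Q) \/ Q) \/ Q)) \/ R = max(0.888, 0.358) = 0.888
~(((~R -> R) \/ ((((P \/ P) -> Q) \/ Q) \/ Q)) \/ R) = 1 − 0.888 = 0.112

0.112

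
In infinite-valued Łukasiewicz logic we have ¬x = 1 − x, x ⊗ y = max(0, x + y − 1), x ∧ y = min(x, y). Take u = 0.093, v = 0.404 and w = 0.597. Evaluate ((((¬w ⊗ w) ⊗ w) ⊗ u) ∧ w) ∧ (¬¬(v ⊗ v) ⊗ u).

0.000

¬w = 1 − 0.597 = 0.403
¬w ⊗ w = max(0, 0.403 + 0.597 − 1) = max(0, 0.000) = 0.000
(¬w ⊗ w) ⊗ w = max(0, 0.000 + 0.597 − 1) = max(0, -0.403) = 0.000
((¬w ⊗ w) ⊗ w) ⊗ u = max(0, 0.000 + 0.093 − 1) = max(0, -0.907) = 0.000
(((¬w ⊗ w) ⊗ w) ⊗ u) ∧ w = min(0.000, 0.597) = 0.000
v ⊗ v = max(0, 0.404 + 0.404 − 1) = max(0, -0.192) = 0.000
¬(v ⊗ v) = 1 − 0.000 = 1.000
¬¬(v ⊗ v) = 1 − 1.000 = 0.000
¬¬(v ⊗ v) ⊗ u = max(0, 0.000 + 0.093 − 1) = max(0, -0.907) = 0.000
((((¬w ⊗ w) ⊗ w) ⊗ u) ∧ w) ∧ (¬¬(v ⊗ v) ⊗ u) = min(0.000, 0.000) = 0.000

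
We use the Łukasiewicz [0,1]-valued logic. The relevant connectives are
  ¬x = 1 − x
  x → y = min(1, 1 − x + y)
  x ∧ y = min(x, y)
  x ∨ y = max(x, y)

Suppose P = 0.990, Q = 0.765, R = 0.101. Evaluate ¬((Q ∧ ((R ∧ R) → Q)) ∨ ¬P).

R ∧ R = min(0.101, 0.101) = 0.101
(R ∧ R) → Q = min(1, 1 − 0.101 + 0.765) = min(1, 1.664) = 1.000
Q ∧ ((R ∧ R) → Q) = min(0.765, 1.000) = 0.765
¬P = 1 − 0.990 = 0.010
(Q ∧ ((R ∧ R) → Q)) ∨ ¬P = max(0.765, 0.010) = 0.765
¬((Q ∧ ((R ∧ R) → Q)) ∨ ¬P) = 1 − 0.765 = 0.235

0.235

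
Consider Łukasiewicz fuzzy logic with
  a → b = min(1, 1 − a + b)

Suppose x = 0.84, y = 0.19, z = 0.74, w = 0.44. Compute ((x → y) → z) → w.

x → y = min(1, 1 − 0.84 + 0.19) = min(1, 0.35) = 0.35
(x → y) → z = min(1, 1 − 0.35 + 0.74) = min(1, 1.39) = 1.00
((x → y) → z) → w = min(1, 1 − 1.00 + 0.44) = min(1, 0.44) = 0.44

0.44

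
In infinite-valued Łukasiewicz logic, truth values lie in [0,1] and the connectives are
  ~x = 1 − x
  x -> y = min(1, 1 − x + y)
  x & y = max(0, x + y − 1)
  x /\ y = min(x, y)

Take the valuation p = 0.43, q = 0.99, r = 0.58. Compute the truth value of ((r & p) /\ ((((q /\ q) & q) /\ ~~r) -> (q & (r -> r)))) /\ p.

0.01

r & p = max(0, 0.58 + 0.43 − 1) = max(0, 0.01) = 0.01
q /\ q = min(0.99, 0.99) = 0.99
(q /\ q) & q = max(0, 0.99 + 0.99 − 1) = max(0, 0.98) = 0.98
~r = 1 − 0.58 = 0.42
~~r = 1 − 0.42 = 0.58
((q /\ q) & q) /\ ~~r = min(0.98, 0.58) = 0.58
r -> r = min(1, 1 − 0.58 + 0.58) = min(1, 1.00) = 1.00
q & (r -> r) = max(0, 0.99 + 1.00 − 1) = max(0, 0.99) = 0.99
(((q /\ q) & q) /\ ~~r) -> (q & (r -> r)) = min(1, 1 − 0.58 + 0.99) = min(1, 1.41) = 1.00
(r & p) /\ ((((q /\ q) & q) /\ ~~r) -> (q & (r -> r))) = min(0.01, 1.00) = 0.01
((r & p) /\ ((((q /\ q) & q) /\ ~~r) -> (q & (r -> r)))) /\ p = min(0.01, 0.43) = 0.01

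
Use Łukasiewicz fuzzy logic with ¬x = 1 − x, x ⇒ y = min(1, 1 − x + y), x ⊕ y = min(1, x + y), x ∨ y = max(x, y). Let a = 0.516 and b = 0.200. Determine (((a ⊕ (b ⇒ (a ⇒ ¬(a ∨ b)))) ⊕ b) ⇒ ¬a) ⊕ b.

0.684

a ∨ b = max(0.516, 0.200) = 0.516
¬(a ∨ b) = 1 − 0.516 = 0.484
a ⇒ ¬(a ∨ b) = min(1, 1 − 0.516 + 0.484) = min(1, 0.968) = 0.968
b ⇒ (a ⇒ ¬(a ∨ b)) = min(1, 1 − 0.200 + 0.968) = min(1, 1.768) = 1.000
a ⊕ (b ⇒ (a ⇒ ¬(a ∨ b))) = min(1, 0.516 + 1.000) = min(1, 1.516) = 1.000
(a ⊕ (b ⇒ (a ⇒ ¬(a ∨ b)))) ⊕ b = min(1, 1.000 + 0.200) = min(1, 1.200) = 1.000
¬a = 1 − 0.516 = 0.484
((a ⊕ (b ⇒ (a ⇒ ¬(a ∨ b)))) ⊕ b) ⇒ ¬a = min(1, 1 − 1.000 + 0.484) = min(1, 0.484) = 0.484
(((a ⊕ (b ⇒ (a ⇒ ¬(a ∨ b)))) ⊕ b) ⇒ ¬a) ⊕ b = min(1, 0.484 + 0.200) = min(1, 0.684) = 0.684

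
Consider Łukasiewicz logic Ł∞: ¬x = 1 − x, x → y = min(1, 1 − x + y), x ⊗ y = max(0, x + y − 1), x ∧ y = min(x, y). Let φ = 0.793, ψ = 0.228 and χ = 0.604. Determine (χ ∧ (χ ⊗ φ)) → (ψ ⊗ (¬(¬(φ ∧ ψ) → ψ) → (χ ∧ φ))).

χ ⊗ φ = max(0, 0.604 + 0.793 − 1) = max(0, 0.397) = 0.397
χ ∧ (χ ⊗ φ) = min(0.604, 0.397) = 0.397
φ ∧ ψ = min(0.793, 0.228) = 0.228
¬(φ ∧ ψ) = 1 − 0.228 = 0.772
¬(φ ∧ ψ) → ψ = min(1, 1 − 0.772 + 0.228) = min(1, 0.456) = 0.456
¬(¬(φ ∧ ψ) → ψ) = 1 − 0.456 = 0.544
χ ∧ φ = min(0.604, 0.793) = 0.604
¬(¬(φ ∧ ψ) → ψ) → (χ ∧ φ) = min(1, 1 − 0.544 + 0.604) = min(1, 1.060) = 1.000
ψ ⊗ (¬(¬(φ ∧ ψ) → ψ) → (χ ∧ φ)) = max(0, 0.228 + 1.000 − 1) = max(0, 0.228) = 0.228
(χ ∧ (χ ⊗ φ)) → (ψ ⊗ (¬(¬(φ ∧ ψ) → ψ) → (χ ∧ φ))) = min(1, 1 − 0.397 + 0.228) = min(1, 0.831) = 0.831

0.831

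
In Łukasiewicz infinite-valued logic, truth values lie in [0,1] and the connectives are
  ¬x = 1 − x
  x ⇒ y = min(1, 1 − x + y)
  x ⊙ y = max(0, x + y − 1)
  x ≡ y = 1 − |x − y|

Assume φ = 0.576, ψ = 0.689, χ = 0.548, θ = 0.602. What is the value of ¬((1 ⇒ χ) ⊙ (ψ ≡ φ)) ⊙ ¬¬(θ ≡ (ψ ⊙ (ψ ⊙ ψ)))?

0.030

1 ⇒ χ = min(1, 1 − 1.000 + 0.548) = min(1, 0.548) = 0.548
ψ ≡ φ = 1 − |0.689 − 0.576| = 1 − 0.113 = 0.887
(1 ⇒ χ) ⊙ (ψ ≡ φ) = max(0, 0.548 + 0.887 − 1) = max(0, 0.435) = 0.435
¬((1 ⇒ χ) ⊙ (ψ ≡ φ)) = 1 − 0.435 = 0.565
ψ ⊙ ψ = max(0, 0.689 + 0.689 − 1) = max(0, 0.378) = 0.378
ψ ⊙ (ψ ⊙ ψ) = max(0, 0.689 + 0.378 − 1) = max(0, 0.067) = 0.067
θ ≡ (ψ ⊙ (ψ ⊙ ψ)) = 1 − |0.602 − 0.067| = 1 − 0.535 = 0.465
¬(θ ≡ (ψ ⊙ (ψ ⊙ ψ))) = 1 − 0.465 = 0.535
¬¬(θ ≡ (ψ ⊙ (ψ ⊙ ψ))) = 1 − 0.535 = 0.465
¬((1 ⇒ χ) ⊙ (ψ ≡ φ)) ⊙ ¬¬(θ ≡ (ψ ⊙ (ψ ⊙ ψ))) = max(0, 0.565 + 0.465 − 1) = max(0, 0.030) = 0.030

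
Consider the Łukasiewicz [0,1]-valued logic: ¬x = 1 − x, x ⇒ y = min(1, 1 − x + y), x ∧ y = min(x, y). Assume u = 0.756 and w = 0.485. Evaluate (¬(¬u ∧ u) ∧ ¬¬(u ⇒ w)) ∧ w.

¬u = 1 − 0.756 = 0.244
¬u ∧ u = min(0.244, 0.756) = 0.244
¬(¬u ∧ u) = 1 − 0.244 = 0.756
u ⇒ w = min(1, 1 − 0.756 + 0.485) = min(1, 0.729) = 0.729
¬(u ⇒ w) = 1 − 0.729 = 0.271
¬¬(u ⇒ w) = 1 − 0.271 = 0.729
¬(¬u ∧ u) ∧ ¬¬(u ⇒ w) = min(0.756, 0.729) = 0.729
(¬(¬u ∧ u) ∧ ¬¬(u ⇒ w)) ∧ w = min(0.729, 0.485) = 0.485

0.485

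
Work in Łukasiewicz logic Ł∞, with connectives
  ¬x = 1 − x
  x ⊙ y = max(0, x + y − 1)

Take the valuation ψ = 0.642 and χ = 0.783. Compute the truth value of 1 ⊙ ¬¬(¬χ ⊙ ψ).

0.000

¬χ = 1 − 0.783 = 0.217
¬χ ⊙ ψ = max(0, 0.217 + 0.642 − 1) = max(0, -0.141) = 0.000
¬(¬χ ⊙ ψ) = 1 − 0.000 = 1.000
¬¬(¬χ ⊙ ψ) = 1 − 1.000 = 0.000
1 ⊙ ¬¬(¬χ ⊙ ψ) = max(0, 1.000 + 0.000 − 1) = max(0, 0.000) = 0.000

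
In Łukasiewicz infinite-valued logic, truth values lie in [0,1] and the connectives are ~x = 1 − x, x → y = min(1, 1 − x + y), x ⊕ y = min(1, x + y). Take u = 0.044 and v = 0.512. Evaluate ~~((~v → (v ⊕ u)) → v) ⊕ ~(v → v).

0.512

~v = 1 − 0.512 = 0.488
v ⊕ u = min(1, 0.512 + 0.044) = min(1, 0.556) = 0.556
~v → (v ⊕ u) = min(1, 1 − 0.488 + 0.556) = min(1, 1.068) = 1.000
(~v → (v ⊕ u)) → v = min(1, 1 − 1.000 + 0.512) = min(1, 0.512) = 0.512
~((~v → (v ⊕ u)) → v) = 1 − 0.512 = 0.488
~~((~v → (v ⊕ u)) → v) = 1 − 0.488 = 0.512
v → v = min(1, 1 − 0.512 + 0.512) = min(1, 1.000) = 1.000
~(v → v) = 1 − 1.000 = 0.000
~~((~v → (v ⊕ u)) → v) ⊕ ~(v → v) = min(1, 0.512 + 0.000) = min(1, 0.512) = 0.512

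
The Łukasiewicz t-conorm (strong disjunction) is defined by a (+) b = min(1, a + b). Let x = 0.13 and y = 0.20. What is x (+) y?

x (+) y = min(1, 0.13 + 0.20) = min(1, 0.33) = 0.33
For comparison, the Gödel t-conorm max(a, b) would give 0.20.

0.33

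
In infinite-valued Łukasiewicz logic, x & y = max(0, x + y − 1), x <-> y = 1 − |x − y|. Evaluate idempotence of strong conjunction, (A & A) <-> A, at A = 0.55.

0.55

A & A = max(0, 0.55 + 0.55 − 1) = max(0, 0.10) = 0.10
(A & A) <-> A = 1 − |0.10 − 0.55| = 1 − 0.45 = 0.55
(The value 0.55 < 1 shows this instance is not satisfied; fails in Ł∞ since a ⊗ a = max(0, 2a−1) ≠ a in general.)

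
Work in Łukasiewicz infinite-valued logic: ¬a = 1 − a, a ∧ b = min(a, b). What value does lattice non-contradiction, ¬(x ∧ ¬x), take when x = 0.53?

¬x = 1 − 0.53 = 0.47
x ∧ ¬x = min(0.53, 0.47) = 0.47
¬(x ∧ ¬x) = 1 − 0.47 = 0.53
(The value 0.53 < 1 shows this instance is not satisfied; not a Ł∞-tautology — its value is 1 − min(a, 1−a).)

0.53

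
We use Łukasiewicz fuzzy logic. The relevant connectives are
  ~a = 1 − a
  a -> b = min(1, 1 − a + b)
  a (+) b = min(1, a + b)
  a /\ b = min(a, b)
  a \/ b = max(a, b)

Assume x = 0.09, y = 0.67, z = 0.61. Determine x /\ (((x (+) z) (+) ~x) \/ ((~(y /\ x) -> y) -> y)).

x (+) z = min(1, 0.09 + 0.61) = min(1, 0.70) = 0.70
~x = 1 − 0.09 = 0.91
(x (+) z) (+) ~x = min(1, 0.70 + 0.91) = min(1, 1.61) = 1.00
y /\ x = min(0.67, 0.09) = 0.09
~(y /\ x) = 1 − 0.09 = 0.91
~(y /\ x) -> y = min(1, 1 − 0.91 + 0.67) = min(1, 0.76) = 0.76
(~(y /\ x) -> y) -> y = min(1, 1 − 0.76 + 0.67) = min(1, 0.91) = 0.91
((x (+) z) (+) ~x) \/ ((~(y /\ x) -> y) -> y) = max(1.00, 0.91) = 1.00
x /\ (((x (+) z) (+) ~x) \/ ((~(y /\ x) -> y) -> y)) = min(0.09, 1.00) = 0.09

0.09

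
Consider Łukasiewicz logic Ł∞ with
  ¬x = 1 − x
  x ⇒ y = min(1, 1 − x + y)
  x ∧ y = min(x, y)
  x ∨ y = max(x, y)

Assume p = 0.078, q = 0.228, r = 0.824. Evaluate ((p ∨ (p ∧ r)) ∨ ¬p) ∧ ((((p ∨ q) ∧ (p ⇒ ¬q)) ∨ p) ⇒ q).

0.922

p ∧ r = min(0.078, 0.824) = 0.078
p ∨ (p ∧ r) = max(0.078, 0.078) = 0.078
¬p = 1 − 0.078 = 0.922
(p ∨ (p ∧ r)) ∨ ¬p = max(0.078, 0.922) = 0.922
p ∨ q = max(0.078, 0.228) = 0.228
¬q = 1 − 0.228 = 0.772
p ⇒ ¬q = min(1, 1 − 0.078 + 0.772) = min(1, 1.694) = 1.000
(p ∨ q) ∧ (p ⇒ ¬q) = min(0.228, 1.000) = 0.228
((p ∨ q) ∧ (p ⇒ ¬q)) ∨ p = max(0.228, 0.078) = 0.228
(((p ∨ q) ∧ (p ⇒ ¬q)) ∨ p) ⇒ q = min(1, 1 − 0.228 + 0.228) = min(1, 1.000) = 1.000
((p ∨ (p ∧ r)) ∨ ¬p) ∧ ((((p ∨ q) ∧ (p ⇒ ¬q)) ∨ p) ⇒ q) = min(0.922, 1.000) = 0.922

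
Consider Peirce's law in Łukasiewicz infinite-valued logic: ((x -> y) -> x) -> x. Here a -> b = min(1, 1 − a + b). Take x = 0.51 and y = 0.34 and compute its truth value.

0.83

x -> y = min(1, 1 − 0.51 + 0.34) = min(1, 0.83) = 0.83
(x -> y) -> x = min(1, 1 − 0.83 + 0.51) = min(1, 0.68) = 0.68
((x -> y) -> x) -> x = min(1, 1 − 0.68 + 0.51) = min(1, 0.83) = 0.83
(The value 0.83 < 1 shows this instance is not satisfied; not a Ł∞-tautology in general.)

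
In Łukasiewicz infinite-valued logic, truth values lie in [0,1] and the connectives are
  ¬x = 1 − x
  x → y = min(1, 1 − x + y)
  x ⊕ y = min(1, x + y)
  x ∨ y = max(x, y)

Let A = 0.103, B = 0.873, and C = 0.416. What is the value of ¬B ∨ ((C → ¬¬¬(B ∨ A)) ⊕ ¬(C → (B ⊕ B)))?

¬B = 1 − 0.873 = 0.127
B ∨ A = max(0.873, 0.103) = 0.873
¬(B ∨ A) = 1 − 0.873 = 0.127
¬¬(B ∨ A) = 1 − 0.127 = 0.873
¬¬¬(B ∨ A) = 1 − 0.873 = 0.127
C → ¬¬¬(B ∨ A) = min(1, 1 − 0.416 + 0.127) = min(1, 0.711) = 0.711
B ⊕ B = min(1, 0.873 + 0.873) = min(1, 1.746) = 1.000
C → (B ⊕ B) = min(1, 1 − 0.416 + 1.000) = min(1, 1.584) = 1.000
¬(C → (B ⊕ B)) = 1 − 1.000 = 0.000
(C → ¬¬¬(B ∨ A)) ⊕ ¬(C → (B ⊕ B)) = min(1, 0.711 + 0.000) = min(1, 0.711) = 0.711
¬B ∨ ((C → ¬¬¬(B ∨ A)) ⊕ ¬(C → (B ⊕ B))) = max(0.127, 0.711) = 0.711

0.711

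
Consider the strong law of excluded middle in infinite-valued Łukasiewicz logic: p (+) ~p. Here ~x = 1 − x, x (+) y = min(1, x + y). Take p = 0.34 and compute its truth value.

~p = 1 − 0.34 = 0.66
p (+) ~p = min(1, 0.34 + 0.66) = min(1, 1.00) = 1.00
(As expected: always 1 in Ł∞ since a ⊕ (1−a) = 1.)

1.00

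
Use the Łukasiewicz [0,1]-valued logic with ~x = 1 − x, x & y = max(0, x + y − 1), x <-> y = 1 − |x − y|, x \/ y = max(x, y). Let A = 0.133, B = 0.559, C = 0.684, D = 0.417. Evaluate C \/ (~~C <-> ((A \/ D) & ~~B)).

0.684

~C = 1 − 0.684 = 0.316
~~C = 1 − 0.316 = 0.684
A \/ D = max(0.133, 0.417) = 0.417
~B = 1 − 0.559 = 0.441
~~B = 1 − 0.441 = 0.559
(A \/ D) & ~~B = max(0, 0.417 + 0.559 − 1) = max(0, -0.024) = 0.000
~~C <-> ((A \/ D) & ~~B) = 1 − |0.684 − 0.000| = 1 − 0.684 = 0.316
C \/ (~~C <-> ((A \/ D) & ~~B)) = max(0.684, 0.316) = 0.684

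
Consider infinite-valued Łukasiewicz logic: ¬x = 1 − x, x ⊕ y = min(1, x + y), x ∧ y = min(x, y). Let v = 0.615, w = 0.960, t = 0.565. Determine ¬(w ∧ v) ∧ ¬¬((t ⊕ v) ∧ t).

w ∧ v = min(0.960, 0.615) = 0.615
¬(w ∧ v) = 1 − 0.615 = 0.385
t ⊕ v = min(1, 0.565 + 0.615) = min(1, 1.180) = 1.000
(t ⊕ v) ∧ t = min(1.000, 0.565) = 0.565
¬((t ⊕ v) ∧ t) = 1 − 0.565 = 0.435
¬¬((t ⊕ v) ∧ t) = 1 − 0.435 = 0.565
¬(w ∧ v) ∧ ¬¬((t ⊕ v) ∧ t) = min(0.385, 0.565) = 0.385

0.385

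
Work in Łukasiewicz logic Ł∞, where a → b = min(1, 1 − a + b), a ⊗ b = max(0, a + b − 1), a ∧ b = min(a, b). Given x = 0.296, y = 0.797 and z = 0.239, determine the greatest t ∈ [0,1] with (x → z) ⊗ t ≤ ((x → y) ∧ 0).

x → z = min(1, 1 − 0.296 + 0.239) = min(1, 0.943) = 0.943
So the left factor is x → z = 0.943.
x → y = min(1, 1 − 0.296 + 0.797) = min(1, 1.501) = 1.000
(x → y) ∧ 0 = min(1.000, 0.000) = 0.000
So the right-hand bound is (x → y) ∧ 0 = 0.000.
The residuum of the Łukasiewicz t-norm gives the supremum: min(1, 1 − 0.943 + 0.000).
1 − 0.943 + 0.000 = 0.057, so t = min(1, 0.057) = 0.057.
Check: 0.943 ⊗ 0.057 = max(0, 0.000) = 0.000 ≤ 0.000.

0.057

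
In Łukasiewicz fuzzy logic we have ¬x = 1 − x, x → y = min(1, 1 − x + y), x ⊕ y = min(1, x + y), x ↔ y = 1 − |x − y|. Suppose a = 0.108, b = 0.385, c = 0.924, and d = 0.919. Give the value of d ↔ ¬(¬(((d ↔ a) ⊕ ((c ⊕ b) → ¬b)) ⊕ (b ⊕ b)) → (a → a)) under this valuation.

0.081

d ↔ a = 1 − |0.919 − 0.108| = 1 − 0.811 = 0.189
c ⊕ b = min(1, 0.924 + 0.385) = min(1, 1.309) = 1.000
¬b = 1 − 0.385 = 0.615
(c ⊕ b) → ¬b = min(1, 1 − 1.000 + 0.615) = min(1, 0.615) = 0.615
(d ↔ a) ⊕ ((c ⊕ b) → ¬b) = min(1, 0.189 + 0.615) = min(1, 0.804) = 0.804
b ⊕ b = min(1, 0.385 + 0.385) = min(1, 0.770) = 0.770
((d ↔ a) ⊕ ((c ⊕ b) → ¬b)) ⊕ (b ⊕ b) = min(1, 0.804 + 0.770) = min(1, 1.574) = 1.000
¬(((d ↔ a) ⊕ ((c ⊕ b) → ¬b)) ⊕ (b ⊕ b)) = 1 − 1.000 = 0.000
a → a = min(1, 1 − 0.108 + 0.108) = min(1, 1.000) = 1.000
¬(((d ↔ a) ⊕ ((c ⊕ b) → ¬b)) ⊕ (b ⊕ b)) → (a → a) = min(1, 1 − 0.000 + 1.000) = min(1, 2.000) = 1.000
¬(¬(((d ↔ a) ⊕ ((c ⊕ b) → ¬b)) ⊕ (b ⊕ b)) → (a → a)) = 1 − 1.000 = 0.000
d ↔ ¬(¬(((d ↔ a) ⊕ ((c ⊕ b) → ¬b)) ⊕ (b ⊕ b)) → (a → a)) = 1 − |0.919 − 0.000| = 1 − 0.919 = 0.081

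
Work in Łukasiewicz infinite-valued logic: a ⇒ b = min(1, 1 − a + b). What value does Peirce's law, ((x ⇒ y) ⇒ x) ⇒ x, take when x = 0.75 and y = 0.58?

x ⇒ y = min(1, 1 − 0.75 + 0.58) = min(1, 0.83) = 0.83
(x ⇒ y) ⇒ x = min(1, 1 − 0.83 + 0.75) = min(1, 0.92) = 0.92
((x ⇒ y) ⇒ x) ⇒ x = min(1, 1 − 0.92 + 0.75) = min(1, 0.83) = 0.83
(The value 0.83 < 1 shows this instance is not satisfied; not a Ł∞-tautology in general.)

0.83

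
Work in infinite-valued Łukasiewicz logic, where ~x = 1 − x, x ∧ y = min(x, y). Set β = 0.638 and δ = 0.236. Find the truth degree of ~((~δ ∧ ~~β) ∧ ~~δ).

0.764

~δ = 1 − 0.236 = 0.764
~β = 1 − 0.638 = 0.362
~~β = 1 − 0.362 = 0.638
~δ ∧ ~~β = min(0.764, 0.638) = 0.638
~~δ = 1 − 0.764 = 0.236
(~δ ∧ ~~β) ∧ ~~δ = min(0.638, 0.236) = 0.236
~((~δ ∧ ~~β) ∧ ~~δ) = 1 − 0.236 = 0.764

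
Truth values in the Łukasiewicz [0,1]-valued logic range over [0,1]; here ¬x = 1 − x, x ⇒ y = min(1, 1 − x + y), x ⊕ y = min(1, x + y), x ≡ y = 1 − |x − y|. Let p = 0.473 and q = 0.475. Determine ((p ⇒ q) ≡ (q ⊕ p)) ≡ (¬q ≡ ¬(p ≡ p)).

p ⇒ q = min(1, 1 − 0.473 + 0.475) = min(1, 1.002) = 1.000
q ⊕ p = min(1, 0.475 + 0.473) = min(1, 0.948) = 0.948
(p ⇒ q) ≡ (q ⊕ p) = 1 − |1.000 − 0.948| = 1 − 0.052 = 0.948
¬q = 1 − 0.475 = 0.525
p ≡ p = 1 − |0.473 − 0.473| = 1 − 0.000 = 1.000
¬(p ≡ p) = 1 − 1.000 = 0.000
¬q ≡ ¬(p ≡ p) = 1 − |0.525 − 0.000| = 1 − 0.525 = 0.475
((p ⇒ q) ≡ (q ⊕ p)) ≡ (¬q ≡ ¬(p ≡ p)) = 1 − |0.948 − 0.475| = 1 − 0.473 = 0.527

0.527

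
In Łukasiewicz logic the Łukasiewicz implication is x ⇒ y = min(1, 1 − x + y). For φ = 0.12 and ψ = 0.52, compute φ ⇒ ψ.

1.00

φ ⇒ ψ = min(1, 1 − 0.12 + 0.52) = min(1, 1.40) = 1.00
For comparison, the Gödel implication (1 if x ≤ y else y) would give 1.00.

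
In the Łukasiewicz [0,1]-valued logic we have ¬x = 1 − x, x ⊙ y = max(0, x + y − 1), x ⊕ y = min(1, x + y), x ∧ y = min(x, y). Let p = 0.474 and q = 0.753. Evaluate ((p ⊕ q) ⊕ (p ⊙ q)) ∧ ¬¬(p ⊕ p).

0.948

p ⊕ q = min(1, 0.474 + 0.753) = min(1, 1.227) = 1.000
p ⊙ q = max(0, 0.474 + 0.753 − 1) = max(0, 0.227) = 0.227
(p ⊕ q) ⊕ (p ⊙ q) = min(1, 1.000 + 0.227) = min(1, 1.227) = 1.000
p ⊕ p = min(1, 0.474 + 0.474) = min(1, 0.948) = 0.948
¬(p ⊕ p) = 1 − 0.948 = 0.052
¬¬(p ⊕ p) = 1 − 0.052 = 0.948
((p ⊕ q) ⊕ (p ⊙ q)) ∧ ¬¬(p ⊕ p) = min(1.000, 0.948) = 0.948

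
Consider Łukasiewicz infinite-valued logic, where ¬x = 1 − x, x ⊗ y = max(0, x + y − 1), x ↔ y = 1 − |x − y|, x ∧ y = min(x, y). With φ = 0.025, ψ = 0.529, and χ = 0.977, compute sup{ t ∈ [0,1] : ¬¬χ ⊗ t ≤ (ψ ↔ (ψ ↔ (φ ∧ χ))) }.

¬χ = 1 − 0.977 = 0.023
¬¬χ = 1 − 0.023 = 0.977
So the left factor is ¬¬χ = 0.977.
φ ∧ χ = min(0.025, 0.977) = 0.025
ψ ↔ (φ ∧ χ) = 1 − |0.529 − 0.025| = 1 − 0.504 = 0.496
ψ ↔ (ψ ↔ (φ ∧ χ)) = 1 − |0.529 − 0.496| = 1 − 0.033 = 0.967
So the right-hand bound is ψ ↔ (ψ ↔ (φ ∧ χ)) = 0.967.
The residuum of the Łukasiewicz t-norm gives the supremum: min(1, 1 − 0.977 + 0.967).
1 − 0.977 + 0.967 = 0.990, so t = min(1, 0.990) = 0.990.
Check: 0.977 ⊗ 0.990 = max(0, 0.967) = 0.967 ≤ 0.967.

0.990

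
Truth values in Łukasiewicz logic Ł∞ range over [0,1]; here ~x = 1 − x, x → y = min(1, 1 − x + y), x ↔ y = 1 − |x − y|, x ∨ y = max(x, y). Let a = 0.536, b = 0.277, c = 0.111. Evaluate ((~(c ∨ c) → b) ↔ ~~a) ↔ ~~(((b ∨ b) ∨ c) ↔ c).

0.982

c ∨ c = max(0.111, 0.111) = 0.111
~(c ∨ c) = 1 − 0.111 = 0.889
~(c ∨ c) → b = min(1, 1 − 0.889 + 0.277) = min(1, 0.388) = 0.388
~a = 1 − 0.536 = 0.464
~~a = 1 − 0.464 = 0.536
(~(c ∨ c) → b) ↔ ~~a = 1 − |0.388 − 0.536| = 1 − 0.148 = 0.852
b ∨ b = max(0.277, 0.277) = 0.277
(b ∨ b) ∨ c = max(0.277, 0.111) = 0.277
((b ∨ b) ∨ c) ↔ c = 1 − |0.277 − 0.111| = 1 − 0.166 = 0.834
~(((b ∨ b) ∨ c) ↔ c) = 1 − 0.834 = 0.166
~~(((b ∨ b) ∨ c) ↔ c) = 1 − 0.166 = 0.834
((~(c ∨ c) → b) ↔ ~~a) ↔ ~~(((b ∨ b) ∨ c) ↔ c) = 1 − |0.852 − 0.834| = 1 − 0.018 = 0.982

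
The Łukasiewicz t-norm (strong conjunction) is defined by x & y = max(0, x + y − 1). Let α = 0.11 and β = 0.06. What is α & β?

0.00

α & β = max(0, 0.11 + 0.06 − 1) = max(0, -0.83) = 0.00
For comparison, the Gödel (minimum) t-norm min(x, y) would give 0.06.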